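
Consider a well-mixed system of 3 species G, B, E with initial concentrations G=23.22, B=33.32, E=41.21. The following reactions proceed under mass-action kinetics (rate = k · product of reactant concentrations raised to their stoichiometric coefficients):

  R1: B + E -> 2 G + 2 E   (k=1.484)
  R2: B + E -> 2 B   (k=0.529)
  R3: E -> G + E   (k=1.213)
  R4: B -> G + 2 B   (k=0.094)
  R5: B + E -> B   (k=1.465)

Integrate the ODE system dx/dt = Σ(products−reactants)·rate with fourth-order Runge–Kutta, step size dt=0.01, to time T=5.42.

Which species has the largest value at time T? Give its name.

RK4 with dt=0.01: 542 steps to T=5.42. Trajectory (selected grid times):
t=0.00: G=23.22 B=33.32 E=41.21
t=0.60: G=144.93 B=0.00 E=23.36
t=1.20: G=161.93 B=0.00 E=23.36
t=1.81: G=179.21 B=0.00 E=23.36
t=2.41: G=196.22 B=0.00 E=23.36
t=3.01: G=213.22 B=0.00 E=23.36
t=3.61: G=230.22 B=0.00 E=23.36
t=4.22: G=247.50 B=0.00 E=23.36
t=4.82: G=264.51 B=0.00 E=23.36
t=5.42: G=281.51 B=0.00 E=23.36
At T=5.42: G=281.51 B=0.00 E=23.36; the largest is G.

Dominant species at T: G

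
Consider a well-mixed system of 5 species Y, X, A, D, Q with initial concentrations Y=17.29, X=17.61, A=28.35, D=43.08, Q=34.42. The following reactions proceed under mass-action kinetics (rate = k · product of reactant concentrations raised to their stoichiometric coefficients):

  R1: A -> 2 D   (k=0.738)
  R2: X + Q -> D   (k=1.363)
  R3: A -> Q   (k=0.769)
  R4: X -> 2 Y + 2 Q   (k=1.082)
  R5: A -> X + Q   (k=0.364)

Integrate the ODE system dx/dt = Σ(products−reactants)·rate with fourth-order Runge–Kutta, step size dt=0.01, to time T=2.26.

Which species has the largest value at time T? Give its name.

Dominant species at T: D

RK4 with dt=0.01: 226 steps to T=2.26. Trajectory (selected grid times):
t=0.00: Y=17.29 X=17.61 A=28.35 D=43.08 Q=34.42
t=0.25: Y=18.44 X=0.22 A=17.76 D=70.31 Q=23.11
t=0.50: Y=18.53 X=0.12 A=11.12 D=76.89 Q=25.87
t=0.75: Y=18.58 X=0.07 A=6.97 D=81.00 Q=27.60
t=1.00: Y=18.61 X=0.04 A=4.37 D=83.58 Q=28.69
t=1.26: Y=18.63 X=0.02 A=2.68 D=85.24 Q=29.39
t=1.51: Y=18.64 X=0.02 A=1.68 D=86.23 Q=29.81
t=1.76: Y=18.65 X=0.01 A=1.05 D=86.85 Q=30.07
t=2.01: Y=18.65 X=0.01 A=0.66 D=87.24 Q=30.24
t=2.26: Y=18.65 X=0.00 A=0.41 D=87.48 Q=30.34
At T=2.26: Y=18.65 X=0.00 A=0.41 D=87.48 Q=30.34; the largest is D.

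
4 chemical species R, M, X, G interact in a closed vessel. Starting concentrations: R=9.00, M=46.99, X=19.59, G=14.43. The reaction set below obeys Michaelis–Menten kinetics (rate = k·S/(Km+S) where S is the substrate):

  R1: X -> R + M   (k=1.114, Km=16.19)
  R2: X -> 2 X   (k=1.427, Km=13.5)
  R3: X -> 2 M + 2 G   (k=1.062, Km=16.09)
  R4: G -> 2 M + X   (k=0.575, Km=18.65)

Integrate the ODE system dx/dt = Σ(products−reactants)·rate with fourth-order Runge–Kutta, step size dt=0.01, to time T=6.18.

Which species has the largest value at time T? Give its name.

Dominant species at T: M

RK4 with dt=0.01: 618 steps to T=6.18. Trajectory (selected grid times):
t=0.00: R=9.00 M=46.99 X=19.59 G=14.43
t=0.69: R=9.42 M=48.56 X=19.53 G=15.06
t=1.37: R=9.83 M=50.12 X=19.47 G=15.67
t=2.06: R=10.25 M=51.71 X=19.41 G=16.29
t=2.75: R=10.67 M=53.30 X=19.36 G=16.91
t=3.43: R=11.08 M=54.88 X=19.31 G=17.51
t=4.12: R=11.50 M=56.48 X=19.27 G=18.11
t=4.81: R=11.92 M=58.09 X=19.22 G=18.71
t=5.49: R=12.33 M=59.69 X=19.19 G=19.30
t=6.18: R=12.75 M=61.31 X=19.15 G=19.90
At T=6.18: R=12.75 M=61.31 X=19.15 G=19.90; the largest is M.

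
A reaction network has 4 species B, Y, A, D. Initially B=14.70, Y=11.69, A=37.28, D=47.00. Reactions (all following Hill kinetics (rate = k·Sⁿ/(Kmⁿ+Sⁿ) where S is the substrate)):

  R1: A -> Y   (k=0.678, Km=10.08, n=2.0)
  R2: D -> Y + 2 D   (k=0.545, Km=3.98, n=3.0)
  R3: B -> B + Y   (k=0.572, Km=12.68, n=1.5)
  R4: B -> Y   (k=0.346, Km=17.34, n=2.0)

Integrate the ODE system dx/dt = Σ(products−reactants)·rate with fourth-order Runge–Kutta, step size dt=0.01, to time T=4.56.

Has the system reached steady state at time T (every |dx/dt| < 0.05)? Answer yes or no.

Steady state at T: no

RK4 with dt=0.01: 456 steps to T=4.56. Trajectory (selected grid times):
t=0.00: B=14.70 Y=11.69 A=37.28 D=47.00
t=0.51: B=14.63 Y=12.53 A=36.96 D=47.28
t=1.01: B=14.55 Y=13.34 A=36.64 D=47.55
t=1.52: B=14.48 Y=14.17 A=36.32 D=47.83
t=2.03: B=14.41 Y=15.01 A=36.00 D=48.11
t=2.53: B=14.34 Y=15.82 A=35.69 D=48.38
t=3.04: B=14.27 Y=16.65 A=35.37 D=48.66
t=3.55: B=14.20 Y=17.47 A=35.05 D=48.93
t=4.05: B=14.13 Y=18.28 A=34.73 D=49.21
t=4.56: B=14.06 Y=19.11 A=34.42 D=49.48
Rates at T: R1=0.6244, R2=0.5447, R3=0.3081, R4=0.1372
dx/dt at T (Σ net stoichiometry × rate): B=-0.1372, Y=+1.6144, A=-0.6244, D=+0.5447
Largest |dx/dt| is |+1.6144| (Y) ≥ 0.05 → not steady.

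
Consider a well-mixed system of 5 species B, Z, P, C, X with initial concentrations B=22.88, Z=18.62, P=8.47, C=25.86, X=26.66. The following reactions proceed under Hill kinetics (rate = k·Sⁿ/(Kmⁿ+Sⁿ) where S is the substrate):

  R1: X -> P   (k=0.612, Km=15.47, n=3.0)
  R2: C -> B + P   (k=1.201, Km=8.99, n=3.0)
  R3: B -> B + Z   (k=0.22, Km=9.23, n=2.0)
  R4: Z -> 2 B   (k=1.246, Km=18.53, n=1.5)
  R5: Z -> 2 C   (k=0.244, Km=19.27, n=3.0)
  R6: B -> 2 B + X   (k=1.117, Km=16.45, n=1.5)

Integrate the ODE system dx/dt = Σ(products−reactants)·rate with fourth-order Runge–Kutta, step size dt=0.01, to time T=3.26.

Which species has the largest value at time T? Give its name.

RK4 with dt=0.01: 326 steps to T=3.26. Trajectory (selected grid times):
t=0.00: B=22.88 Z=18.62 P=8.47 C=25.86 X=26.66
t=0.36: B=24.00 Z=18.42 P=9.07 C=25.53 X=26.73
t=0.72: B=25.11 Z=18.23 P=9.67 C=25.20 X=26.80
t=1.09: B=26.27 Z=18.03 P=10.28 C=24.85 X=26.89
t=1.45: B=27.39 Z=17.85 P=10.88 C=24.52 X=26.97
t=1.81: B=28.51 Z=17.66 P=11.48 C=24.18 X=27.06
t=2.17: B=29.63 Z=17.48 P=12.07 C=23.85 X=27.16
t=2.54: B=30.79 Z=17.30 P=12.69 C=23.50 X=27.26
t=2.90: B=31.91 Z=17.12 P=13.28 C=23.17 X=27.37
t=3.26: B=33.04 Z=16.95 P=13.88 C=22.83 X=27.48
At T=3.26: B=33.04 Z=16.95 P=13.88 C=22.83 X=27.48; the largest is B.

Dominant species at T: B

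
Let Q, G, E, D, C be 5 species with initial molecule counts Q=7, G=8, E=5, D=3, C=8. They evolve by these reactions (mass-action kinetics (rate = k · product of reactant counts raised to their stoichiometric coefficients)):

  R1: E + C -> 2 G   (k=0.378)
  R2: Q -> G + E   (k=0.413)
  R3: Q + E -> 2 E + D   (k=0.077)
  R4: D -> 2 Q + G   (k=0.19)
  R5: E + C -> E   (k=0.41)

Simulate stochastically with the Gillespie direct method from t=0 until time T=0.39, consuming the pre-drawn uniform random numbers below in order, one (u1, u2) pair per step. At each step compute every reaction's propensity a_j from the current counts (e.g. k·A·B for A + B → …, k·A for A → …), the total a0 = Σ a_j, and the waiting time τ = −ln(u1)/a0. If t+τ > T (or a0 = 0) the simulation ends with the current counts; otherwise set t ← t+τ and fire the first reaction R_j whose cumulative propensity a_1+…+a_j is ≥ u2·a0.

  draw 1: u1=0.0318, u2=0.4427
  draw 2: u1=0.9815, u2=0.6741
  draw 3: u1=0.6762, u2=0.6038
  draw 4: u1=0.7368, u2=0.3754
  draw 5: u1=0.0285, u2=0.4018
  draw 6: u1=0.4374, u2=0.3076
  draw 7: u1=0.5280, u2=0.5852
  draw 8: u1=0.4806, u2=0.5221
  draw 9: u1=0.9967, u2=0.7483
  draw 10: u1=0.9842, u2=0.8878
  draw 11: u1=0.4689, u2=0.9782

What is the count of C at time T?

C at T = 2

t=0.000: Q=7 G=8 E=5 D=3 C=8
Draw 1: a1=15.120, a2=2.891, a3=2.695, a4=0.570, a5=16.400, a0=37.676; τ=−ln(0.0318)/37.676=0.092 → t=0.092; u2·a0=0.4427·37.676=16.679; a1=15.120 < 16.679 ≤ a1+a2=18.011 → R2 fires; Q=6 G=9 E=6 D=3 C=8
Draw 2: a1=18.144, a2=2.478, a3=2.772, a4=0.570, a5=19.680, a0=43.644; τ=−ln(0.9815)/43.644=0.000 → t=0.092; u2·a0=0.6741·43.644=29.420; a1+…+a4=23.964 < 29.420 ≤ a1+…+a5=43.644 → R5 fires; Q=6 G=9 E=6 D=3 C=7
Draw 3: a1=15.876, a2=2.478, a3=2.772, a4=0.570, a5=17.220, a0=38.916; τ=−ln(0.6762)/38.916=0.010 → t=0.102; u2·a0=0.6038·38.916=23.497; a1+…+a4=21.696 < 23.497 ≤ a1+…+a5=38.916 → R5 fires; Q=6 G=9 E=6 D=3 C=6
Draw 4: a1=13.608, a2=2.478, a3=2.772, a4=0.570, a5=14.760, a0=34.188; τ=−ln(0.7368)/34.188=0.009 → t=0.111; u2·a0=0.3754·34.188=12.834 ≤ a1=13.608 → R1 fires; Q=6 G=11 E=5 D=3 C=5
Draw 5: a1=9.450, a2=2.478, a3=2.310, a4=0.570, a5=10.250, a0=25.058; τ=−ln(0.0285)/25.058=0.142 → t=0.253; u2·a0=0.4018·25.058=10.068; a1=9.450 < 10.068 ≤ a1+a2=11.928 → R2 fires; Q=5 G=12 E=6 D=3 C=5
Draw 6: a1=11.340, a2=2.065, a3=2.310, a4=0.570, a5=12.300, a0=28.585; τ=−ln(0.4374)/28.585=0.029 → t=0.282; u2·a0=0.3076·28.585=8.793 ≤ a1=11.340 → R1 fires; Q=5 G=14 E=5 D=3 C=4
Draw 7: a1=7.560, a2=2.065, a3=1.925, a4=0.570, a5=8.200, a0=20.320; τ=−ln(0.5280)/20.320=0.031 → t=0.313; u2·a0=0.5852·20.320=11.891; a1+…+a3=11.550 < 11.891 ≤ a1+…+a4=12.120 → R4 fires; Q=7 G=15 E=5 D=2 C=4
Draw 8: a1=7.560, a2=2.891, a3=2.695, a4=0.380, a5=8.200, a0=21.726; τ=−ln(0.4806)/21.726=0.034 → t=0.347; u2·a0=0.5221·21.726=11.343; a1+a2=10.451 < 11.343 ≤ a1+…+a3=13.146 → R3 fires; Q=6 G=15 E=6 D=3 C=4
Draw 9: a1=9.072, a2=2.478, a3=2.772, a4=0.570, a5=9.840, a0=24.732; τ=−ln(0.9967)/24.732=0.000 → t=0.347; u2·a0=0.7483·24.732=18.507; a1+…+a4=14.892 < 18.507 ≤ a1+…+a5=24.732 → R5 fires; Q=6 G=15 E=6 D=3 C=3
Draw 10: a1=6.804, a2=2.478, a3=2.772, a4=0.570, a5=7.380, a0=20.004; τ=−ln(0.9842)/20.004=0.001 → t=0.348; u2·a0=0.8878·20.004=17.760; a1+…+a4=12.624 < 17.760 ≤ a1+…+a5=20.004 → R5 fires; Q=6 G=15 E=6 D=3 C=2
Draw 11: a1=4.536, a2=2.478, a3=2.772, a4=0.570, a5=4.920, a0=15.276; τ=−ln(0.4689)/15.276=0.050 → t=0.398 > T=0.39: stop.
Read off C at T=0.39: 2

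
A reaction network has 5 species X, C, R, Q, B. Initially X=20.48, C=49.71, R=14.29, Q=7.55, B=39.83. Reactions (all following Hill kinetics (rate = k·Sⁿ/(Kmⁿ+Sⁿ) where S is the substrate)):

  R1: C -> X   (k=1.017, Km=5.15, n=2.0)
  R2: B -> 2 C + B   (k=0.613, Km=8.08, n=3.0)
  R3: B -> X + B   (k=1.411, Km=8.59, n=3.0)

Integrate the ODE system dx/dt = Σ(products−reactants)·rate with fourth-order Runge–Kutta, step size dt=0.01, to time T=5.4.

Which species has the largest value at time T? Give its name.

RK4 with dt=0.01: 540 steps to T=5.4. Trajectory (selected grid times):
t=0.00: X=20.48 C=49.71 R=14.29 Q=7.55 B=39.83
t=0.60: X=21.92 C=49.84 R=14.29 Q=7.55 B=39.83
t=1.20: X=23.36 C=49.96 R=14.29 Q=7.55 B=39.83
t=1.80: X=24.81 C=50.09 R=14.29 Q=7.55 B=39.83
t=2.40: X=26.25 C=50.21 R=14.29 Q=7.55 B=39.83
t=3.00: X=27.69 C=50.34 R=14.29 Q=7.55 B=39.83
t=3.60: X=29.13 C=50.46 R=14.29 Q=7.55 B=39.83
t=4.20: X=30.57 C=50.59 R=14.29 Q=7.55 B=39.83
t=4.80: X=32.02 C=50.72 R=14.29 Q=7.55 B=39.83
t=5.40: X=33.46 C=50.84 R=14.29 Q=7.55 B=39.83
At T=5.4: X=33.46 C=50.84 R=14.29 Q=7.55 B=39.83; the largest is C.

Dominant species at T: C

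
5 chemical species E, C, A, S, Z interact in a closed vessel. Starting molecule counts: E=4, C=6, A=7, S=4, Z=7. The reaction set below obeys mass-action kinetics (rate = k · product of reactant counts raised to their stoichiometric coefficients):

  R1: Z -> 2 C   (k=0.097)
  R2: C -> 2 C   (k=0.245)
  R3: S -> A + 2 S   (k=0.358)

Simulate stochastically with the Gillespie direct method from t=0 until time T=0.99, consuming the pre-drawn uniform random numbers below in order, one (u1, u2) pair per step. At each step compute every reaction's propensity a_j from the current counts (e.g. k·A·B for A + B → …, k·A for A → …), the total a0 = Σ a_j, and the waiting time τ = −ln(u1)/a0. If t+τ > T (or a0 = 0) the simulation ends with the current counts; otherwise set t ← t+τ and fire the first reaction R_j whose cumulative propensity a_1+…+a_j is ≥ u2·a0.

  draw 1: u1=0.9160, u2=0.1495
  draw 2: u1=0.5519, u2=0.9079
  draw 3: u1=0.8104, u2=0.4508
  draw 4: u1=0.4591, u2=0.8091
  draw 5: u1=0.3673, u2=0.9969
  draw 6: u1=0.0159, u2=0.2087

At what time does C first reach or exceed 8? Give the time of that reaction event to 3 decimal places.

Threshold first reached at t = 0.025

t=0.000: E=4 C=6 A=7 S=4 Z=7
Draw 1: a1=0.679, a2=1.470, a3=1.432, a0=3.581; τ=−ln(0.9160)/3.581=0.025 → t=0.025; u2·a0=0.1495·3.581=0.535 ≤ a1=0.679 → R1 fires; E=4 C=8 A=7 S=4 Z=6
Draw 2: a1=0.582, a2=1.960, a3=1.432, a0=3.974; τ=−ln(0.5519)/3.974=0.150 → t=0.174; u2·a0=0.9079·3.974=3.608; a1+a2=2.542 < 3.608 ≤ a1+…+a3=3.974 → R3 fires; E=4 C=8 A=8 S=5 Z=6
Draw 3: a1=0.582, a2=1.960, a3=1.790, a0=4.332; τ=−ln(0.8104)/4.332=0.049 → t=0.223; u2·a0=0.4508·4.332=1.953; a1=0.582 < 1.953 ≤ a1+a2=2.542 → R2 fires; E=4 C=9 A=8 S=5 Z=6
Draw 4: a1=0.582, a2=2.205, a3=1.790, a0=4.577; τ=−ln(0.4591)/4.577=0.170 → t=0.393; u2·a0=0.8091·4.577=3.703; a1+a2=2.787 < 3.703 ≤ a1+…+a3=4.577 → R3 fires; E=4 C=9 A=9 S=6 Z=6
Draw 5: a1=0.582, a2=2.205, a3=2.148, a0=4.935; τ=−ln(0.3673)/4.935=0.203 → t=0.596; u2·a0=0.9969·4.935=4.920; a1+a2=2.787 < 4.920 ≤ a1+…+a3=4.935 → R3 fires; E=4 C=9 A=10 S=7 Z=6
Draw 6: a1=0.582, a2=2.205, a3=2.506, a0=5.293; τ=−ln(0.0159)/5.293=0.782 → t=1.378 > T=0.99: stop.
C first becomes ≥ 8 when it reaches 8 at the event at t=0.025.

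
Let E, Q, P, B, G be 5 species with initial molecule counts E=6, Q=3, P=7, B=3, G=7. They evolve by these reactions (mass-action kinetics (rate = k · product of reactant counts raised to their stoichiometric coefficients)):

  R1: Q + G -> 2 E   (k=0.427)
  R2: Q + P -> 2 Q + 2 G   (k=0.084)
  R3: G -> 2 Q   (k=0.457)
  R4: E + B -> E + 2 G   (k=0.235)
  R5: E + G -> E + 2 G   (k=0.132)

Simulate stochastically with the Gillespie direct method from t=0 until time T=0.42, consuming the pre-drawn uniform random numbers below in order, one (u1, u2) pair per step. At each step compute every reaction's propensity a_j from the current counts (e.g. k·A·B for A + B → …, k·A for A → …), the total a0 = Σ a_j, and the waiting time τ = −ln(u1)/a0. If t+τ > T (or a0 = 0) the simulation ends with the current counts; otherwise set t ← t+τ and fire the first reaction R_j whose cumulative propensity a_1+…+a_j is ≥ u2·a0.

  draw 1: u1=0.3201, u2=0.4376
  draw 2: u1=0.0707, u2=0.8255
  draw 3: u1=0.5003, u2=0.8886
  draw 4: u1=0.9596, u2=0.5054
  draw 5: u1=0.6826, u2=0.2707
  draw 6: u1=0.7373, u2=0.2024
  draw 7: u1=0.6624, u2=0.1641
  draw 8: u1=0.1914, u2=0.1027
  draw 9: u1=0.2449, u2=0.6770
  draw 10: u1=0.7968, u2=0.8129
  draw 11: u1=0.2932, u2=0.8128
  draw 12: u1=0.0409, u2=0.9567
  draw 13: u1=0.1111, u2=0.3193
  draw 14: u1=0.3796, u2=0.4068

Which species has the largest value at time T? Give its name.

Dominant species at T: G

t=0.000: E=6 Q=3 P=7 B=3 G=7
Draw 1: a1=8.967, a2=1.764, a3=3.199, a4=4.230, a5=5.544, a0=23.704; τ=−ln(0.3201)/23.704=0.048 → t=0.048; u2·a0=0.4376·23.704=10.373; a1=8.967 < 10.373 ≤ a1+a2=10.731 → R2 fires; E=6 Q=4 P=6 B=3 G=9
Draw 2: a1=15.372, a2=2.016, a3=4.113, a4=4.230, a5=7.128, a0=32.859; τ=−ln(0.0707)/32.859=0.081 → t=0.129; u2·a0=0.8255·32.859=27.125; a1+…+a4=25.731 < 27.125 ≤ a1+…+a5=32.859 → R5 fires; E=6 Q=4 P=6 B=3 G=10
Draw 3: a1=17.080, a2=2.016, a3=4.570, a4=4.230, a5=7.920, a0=35.816; τ=−ln(0.5003)/35.816=0.019 → t=0.148; u2·a0=0.8886·35.816=31.826; a1+…+a4=27.896 < 31.826 ≤ a1+…+a5=35.816 → R5 fires; E=6 Q=4 P=6 B=3 G=11
Draw 4: a1=18.788, a2=2.016, a3=5.027, a4=4.230, a5=8.712, a0=38.773; τ=−ln(0.9596)/38.773=0.001 → t=0.149; u2·a0=0.5054·38.773=19.596; a1=18.788 < 19.596 ≤ a1+a2=20.804 → R2 fires; E=6 Q=5 P=5 B=3 G=13
Draw 5: a1=27.755, a2=2.100, a3=5.941, a4=4.230, a5=10.296, a0=50.322; τ=−ln(0.6826)/50.322=0.008 → t=0.157; u2·a0=0.2707·50.322=13.622 ≤ a1=27.755 → R1 fires; E=8 Q=4 P=5 B=3 G=12
Draw 6: a1=20.496, a2=1.680, a3=5.484, a4=5.640, a5=12.672, a0=45.972; τ=−ln(0.7373)/45.972=0.007 → t=0.163; u2·a0=0.2024·45.972=9.305 ≤ a1=20.496 → R1 fires; E=10 Q=3 P=5 B=3 G=11
Draw 7: a1=14.091, a2=1.260, a3=5.027, a4=7.050, a5=14.520, a0=41.948; τ=−ln(0.6624)/41.948=0.010 → t=0.173; u2·a0=0.1641·41.948=6.884 ≤ a1=14.091 → R1 fires; E=12 Q=2 P=5 B=3 G=10
Draw 8: a1=8.540, a2=0.840, a3=4.570, a4=8.460, a5=15.840, a0=38.250; τ=−ln(0.1914)/38.250=0.043 → t=0.216; u2·a0=0.1027·38.250=3.928 ≤ a1=8.540 → R1 fires; E=14 Q=1 P=5 B=3 G=9
Draw 9: a1=3.843, a2=0.420, a3=4.113, a4=9.870, a5=16.632, a0=34.878; τ=−ln(0.2449)/34.878=0.040 → t=0.257; u2·a0=0.6770·34.878=23.612; a1+…+a4=18.246 < 23.612 ≤ a1+…+a5=34.878 → R5 fires; E=14 Q=1 P=5 B=3 G=10
Draw 10: a1=4.270, a2=0.420, a3=4.570, a4=9.870, a5=18.480, a0=37.610; τ=−ln(0.7968)/37.610=0.006 → t=0.263; u2·a0=0.8129·37.610=30.573; a1+…+a4=19.130 < 30.573 ≤ a1+…+a5=37.610 → R5 fires; E=14 Q=1 P=5 B=3 G=11
Draw 11: a1=4.697, a2=0.420, a3=5.027, a4=9.870, a5=20.328, a0=40.342; τ=−ln(0.2932)/40.342=0.030 → t=0.293; u2·a0=0.8128·40.342=32.790; a1+…+a4=20.014 < 32.790 ≤ a1+…+a5=40.342 → R5 fires; E=14 Q=1 P=5 B=3 G=12
Draw 12: a1=5.124, a2=0.420, a3=5.484, a4=9.870, a5=22.176, a0=43.074; τ=−ln(0.0409)/43.074=0.074 → t=0.367; u2·a0=0.9567·43.074=41.209; a1+…+a4=20.898 < 41.209 ≤ a1+…+a5=43.074 → R5 fires; E=14 Q=1 P=5 B=3 G=13
Draw 13: a1=5.551, a2=0.420, a3=5.941, a4=9.870, a5=24.024, a0=45.806; τ=−ln(0.1111)/45.806=0.048 → t=0.415; u2·a0=0.3193·45.806=14.626; a1+…+a3=11.912 < 14.626 ≤ a1+…+a4=21.782 → R4 fires; E=14 Q=1 P=5 B=2 G=15
Draw 14: a1=6.405, a2=0.420, a3=6.855, a4=6.580, a5=27.720, a0=47.980; τ=−ln(0.3796)/47.980=0.020 → t=0.436 > T=0.42: stop.
At T=0.42: E=14 Q=1 P=5 B=2 G=15; the largest is G.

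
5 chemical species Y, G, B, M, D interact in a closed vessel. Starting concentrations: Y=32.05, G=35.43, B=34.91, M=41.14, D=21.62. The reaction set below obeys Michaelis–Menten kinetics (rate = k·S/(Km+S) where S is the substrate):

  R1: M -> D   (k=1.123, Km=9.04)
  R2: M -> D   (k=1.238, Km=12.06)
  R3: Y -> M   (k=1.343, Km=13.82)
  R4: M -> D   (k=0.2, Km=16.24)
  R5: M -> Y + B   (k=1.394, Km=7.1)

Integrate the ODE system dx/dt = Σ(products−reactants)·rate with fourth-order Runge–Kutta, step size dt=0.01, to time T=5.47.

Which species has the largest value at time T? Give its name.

RK4 with dt=0.01: 547 steps to T=5.47. Trajectory (selected grid times):
t=0.00: Y=32.05 G=35.43 B=34.91 M=41.14 D=21.62
t=0.61: Y=32.20 G=35.43 B=35.63 M=39.76 D=22.85
t=1.22: Y=32.35 G=35.43 B=36.35 M=38.40 D=24.07
t=1.82: Y=32.49 G=35.43 B=37.06 M=37.07 D=25.26
t=2.43: Y=32.62 G=35.43 B=37.77 M=35.73 D=26.46
t=3.04: Y=32.75 G=35.43 B=38.48 M=34.41 D=27.65
t=3.65: Y=32.88 G=35.43 B=39.18 M=33.10 D=28.83
t=4.25: Y=33.00 G=35.43 B=39.86 M=31.84 D=29.98
t=4.86: Y=33.11 G=35.43 B=40.56 M=30.56 D=31.13
t=5.47: Y=33.22 G=35.43 B=41.24 M=29.31 D=32.28
At T=5.47: Y=33.22 G=35.43 B=41.24 M=29.31 D=32.28; the largest is B.

Dominant species at T: B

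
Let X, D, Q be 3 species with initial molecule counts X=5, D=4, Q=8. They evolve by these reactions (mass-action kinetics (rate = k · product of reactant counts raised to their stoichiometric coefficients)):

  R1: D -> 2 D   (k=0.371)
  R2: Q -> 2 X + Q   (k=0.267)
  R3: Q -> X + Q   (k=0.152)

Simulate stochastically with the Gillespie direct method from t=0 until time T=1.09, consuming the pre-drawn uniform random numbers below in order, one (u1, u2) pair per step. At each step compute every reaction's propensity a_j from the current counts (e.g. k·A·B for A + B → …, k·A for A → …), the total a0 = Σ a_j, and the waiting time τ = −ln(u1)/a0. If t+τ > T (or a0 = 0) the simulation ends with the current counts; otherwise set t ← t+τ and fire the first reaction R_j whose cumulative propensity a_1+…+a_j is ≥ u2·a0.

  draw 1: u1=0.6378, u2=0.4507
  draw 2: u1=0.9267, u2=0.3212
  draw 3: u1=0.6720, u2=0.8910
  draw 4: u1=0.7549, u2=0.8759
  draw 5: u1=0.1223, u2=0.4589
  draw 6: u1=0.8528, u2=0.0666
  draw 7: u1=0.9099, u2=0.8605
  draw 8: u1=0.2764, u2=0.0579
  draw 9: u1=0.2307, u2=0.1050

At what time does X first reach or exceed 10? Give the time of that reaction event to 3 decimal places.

Threshold first reached at t = 0.191

t=0.000: X=5 D=4 Q=8
Draw 1: a1=1.484, a2=2.136, a3=1.216, a0=4.836; τ=−ln(0.6378)/4.836=0.093 → t=0.093; u2·a0=0.4507·4.836=2.180; a1=1.484 < 2.180 ≤ a1+a2=3.620 → R2 fires; X=7 D=4 Q=8
Draw 2: a1=1.484, a2=2.136, a3=1.216, a0=4.836; τ=−ln(0.9267)/4.836=0.016 → t=0.109; u2·a0=0.3212·4.836=1.553; a1=1.484 < 1.553 ≤ a1+a2=3.620 → R2 fires; X=9 D=4 Q=8
Draw 3: a1=1.484, a2=2.136, a3=1.216, a0=4.836; τ=−ln(0.6720)/4.836=0.082 → t=0.191; u2·a0=0.8910·4.836=4.309; a1+a2=3.620 < 4.309 ≤ a1+…+a3=4.836 → R3 fires; X=10 D=4 Q=8
Draw 4: a1=1.484, a2=2.136, a3=1.216, a0=4.836; τ=−ln(0.7549)/4.836=0.058 → t=0.249; u2·a0=0.8759·4.836=4.236; a1+a2=3.620 < 4.236 ≤ a1+…+a3=4.836 → R3 fires; X=11 D=4 Q=8
Draw 5: a1=1.484, a2=2.136, a3=1.216, a0=4.836; τ=−ln(0.1223)/4.836=0.435 → t=0.684; u2·a0=0.4589·4.836=2.219; a1=1.484 < 2.219 ≤ a1+a2=3.620 → R2 fires; X=13 D=4 Q=8
Draw 6: a1=1.484, a2=2.136, a3=1.216, a0=4.836; τ=−ln(0.8528)/4.836=0.033 → t=0.717; u2·a0=0.0666·4.836=0.322 ≤ a1=1.484 → R1 fires; X=13 D=5 Q=8
Draw 7: a1=1.855, a2=2.136, a3=1.216, a0=5.207; τ=−ln(0.9099)/5.207=0.018 → t=0.735; u2·a0=0.8605·5.207=4.481; a1+a2=3.991 < 4.481 ≤ a1+…+a3=5.207 → R3 fires; X=14 D=5 Q=8
Draw 8: a1=1.855, a2=2.136, a3=1.216, a0=5.207; τ=−ln(0.2764)/5.207=0.247 → t=0.982; u2·a0=0.0579·5.207=0.301 ≤ a1=1.855 → R1 fires; X=14 D=6 Q=8
Draw 9: a1=2.226, a2=2.136, a3=1.216, a0=5.578; τ=−ln(0.2307)/5.578=0.263 → t=1.245 > T=1.09: stop.
X first becomes ≥ 10 when it reaches 10 at the event at t=0.191.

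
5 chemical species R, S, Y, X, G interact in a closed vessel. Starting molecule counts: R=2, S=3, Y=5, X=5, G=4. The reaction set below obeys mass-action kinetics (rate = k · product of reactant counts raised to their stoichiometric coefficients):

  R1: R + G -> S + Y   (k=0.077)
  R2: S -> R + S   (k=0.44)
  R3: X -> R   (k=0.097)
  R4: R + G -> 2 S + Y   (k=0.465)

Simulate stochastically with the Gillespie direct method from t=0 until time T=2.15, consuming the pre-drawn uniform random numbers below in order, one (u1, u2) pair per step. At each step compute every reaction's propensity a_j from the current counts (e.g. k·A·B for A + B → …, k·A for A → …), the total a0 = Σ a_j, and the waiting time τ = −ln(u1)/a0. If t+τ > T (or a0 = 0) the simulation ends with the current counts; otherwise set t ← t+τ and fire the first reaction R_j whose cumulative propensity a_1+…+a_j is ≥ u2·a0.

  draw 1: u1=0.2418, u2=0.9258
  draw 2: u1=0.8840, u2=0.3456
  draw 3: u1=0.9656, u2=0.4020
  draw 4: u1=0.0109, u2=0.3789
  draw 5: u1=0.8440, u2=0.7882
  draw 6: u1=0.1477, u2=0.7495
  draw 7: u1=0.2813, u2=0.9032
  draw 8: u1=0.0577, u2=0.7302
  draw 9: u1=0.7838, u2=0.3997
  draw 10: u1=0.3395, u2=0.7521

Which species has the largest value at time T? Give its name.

Dominant species at T: S

t=0.000: R=2 S=3 Y=5 X=5 G=4
Draw 1: a1=0.616, a2=1.320, a3=0.485, a4=3.720, a0=6.141; τ=−ln(0.2418)/6.141=0.231 → t=0.231; u2·a0=0.9258·6.141=5.685; a1+…+a3=2.421 < 5.685 ≤ a1+…+a4=6.141 → R4 fires; R=1 S=5 Y=6 X=5 G=3
Draw 2: a1=0.231, a2=2.200, a3=0.485, a4=1.395, a0=4.311; τ=−ln(0.8840)/4.311=0.029 → t=0.260; u2·a0=0.3456·4.311=1.490; a1=0.231 < 1.490 ≤ a1+a2=2.431 → R2 fires; R=2 S=5 Y=6 X=5 G=3
Draw 3: a1=0.462, a2=2.200, a3=0.485, a4=2.790, a0=5.937; τ=−ln(0.9656)/5.937=0.006 → t=0.266; u2·a0=0.4020·5.937=2.387; a1=0.462 < 2.387 ≤ a1+a2=2.662 → R2 fires; R=3 S=5 Y=6 X=5 G=3
Draw 4: a1=0.693, a2=2.200, a3=0.485, a4=4.185, a0=7.563; τ=−ln(0.0109)/7.563=0.598 → t=0.863; u2·a0=0.3789·7.563=2.866; a1=0.693 < 2.866 ≤ a1+a2=2.893 → R2 fires; R=4 S=5 Y=6 X=5 G=3
Draw 5: a1=0.924, a2=2.200, a3=0.485, a4=5.580, a0=9.189; τ=−ln(0.8440)/9.189=0.018 → t=0.882; u2·a0=0.7882·9.189=7.243; a1+…+a3=3.609 < 7.243 ≤ a1+…+a4=9.189 → R4 fires; R=3 S=7 Y=7 X=5 G=2
Draw 6: a1=0.462, a2=3.080, a3=0.485, a4=2.790, a0=6.817; τ=−ln(0.1477)/6.817=0.281 → t=1.162; u2·a0=0.7495·6.817=5.109; a1+…+a3=4.027 < 5.109 ≤ a1+…+a4=6.817 → R4 fires; R=2 S=9 Y=8 X=5 G=1
Draw 7: a1=0.154, a2=3.960, a3=0.485, a4=0.930, a0=5.529; τ=−ln(0.2813)/5.529=0.229 → t=1.392; u2·a0=0.9032·5.529=4.994; a1+…+a3=4.599 < 4.994 ≤ a1+…+a4=5.529 → R4 fires; R=1 S=11 Y=9 X=5 G=0
Draw 8: a1=0.000, a2=4.840, a3=0.485, a4=0.000, a0=5.325; τ=−ln(0.0577)/5.325=0.536 → t=1.927; u2·a0=0.7302·5.325=3.888; a1=0.000 < 3.888 ≤ a1+a2=4.840 → R2 fires; R=2 S=11 Y=9 X=5 G=0
Draw 9: a1=0.000, a2=4.840, a3=0.485, a4=0.000, a0=5.325; τ=−ln(0.7838)/5.325=0.046 → t=1.973; u2·a0=0.3997·5.325=2.128; a1=0.000 < 2.128 ≤ a1+a2=4.840 → R2 fires; R=3 S=11 Y=9 X=5 G=0
Draw 10: a1=0.000, a2=4.840, a3=0.485, a4=0.000, a0=5.325; τ=−ln(0.3395)/5.325=0.203 → t=2.176 > T=2.15: stop.
At T=2.15: R=3 S=11 Y=9 X=5 G=0; the largest is S.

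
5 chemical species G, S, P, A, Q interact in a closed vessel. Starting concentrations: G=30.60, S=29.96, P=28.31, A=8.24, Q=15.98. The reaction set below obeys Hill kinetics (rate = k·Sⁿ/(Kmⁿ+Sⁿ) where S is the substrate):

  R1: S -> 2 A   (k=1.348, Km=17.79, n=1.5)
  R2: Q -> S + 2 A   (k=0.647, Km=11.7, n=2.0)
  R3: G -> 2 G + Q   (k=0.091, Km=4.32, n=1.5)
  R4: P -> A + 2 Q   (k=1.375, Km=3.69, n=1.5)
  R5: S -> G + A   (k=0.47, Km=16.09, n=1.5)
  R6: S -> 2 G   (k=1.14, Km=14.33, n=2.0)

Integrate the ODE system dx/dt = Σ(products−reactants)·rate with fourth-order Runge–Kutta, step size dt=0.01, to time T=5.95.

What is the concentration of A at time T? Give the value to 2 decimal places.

A at T = 33.83

RK4 with dt=0.01: 595 steps to T=5.95. Trajectory (selected grid times):
t=0.00: G=30.60 S=29.96 P=28.31 A=8.24 Q=15.98
t=0.66: G=32.09 S=28.81 P=27.44 A=11.11 Q=17.48
t=1.32: G=33.56 S=27.71 P=26.58 A=13.98 Q=18.96
t=1.98: G=35.01 S=26.64 P=25.72 A=16.85 Q=20.43
t=2.64: G=36.44 S=25.61 P=24.86 A=19.71 Q=21.88
t=3.31: G=37.85 S=24.60 P=23.99 A=22.61 Q=23.34
t=3.97: G=39.23 S=23.65 P=23.13 A=25.44 Q=24.76
t=4.63: G=40.57 S=22.72 P=22.28 A=28.26 Q=26.17
t=5.29: G=41.88 S=21.84 P=21.43 A=31.05 Q=27.56
t=5.95: G=43.17 S=20.99 P=20.59 A=33.83 Q=28.95
Read off A at T=5.95: 33.83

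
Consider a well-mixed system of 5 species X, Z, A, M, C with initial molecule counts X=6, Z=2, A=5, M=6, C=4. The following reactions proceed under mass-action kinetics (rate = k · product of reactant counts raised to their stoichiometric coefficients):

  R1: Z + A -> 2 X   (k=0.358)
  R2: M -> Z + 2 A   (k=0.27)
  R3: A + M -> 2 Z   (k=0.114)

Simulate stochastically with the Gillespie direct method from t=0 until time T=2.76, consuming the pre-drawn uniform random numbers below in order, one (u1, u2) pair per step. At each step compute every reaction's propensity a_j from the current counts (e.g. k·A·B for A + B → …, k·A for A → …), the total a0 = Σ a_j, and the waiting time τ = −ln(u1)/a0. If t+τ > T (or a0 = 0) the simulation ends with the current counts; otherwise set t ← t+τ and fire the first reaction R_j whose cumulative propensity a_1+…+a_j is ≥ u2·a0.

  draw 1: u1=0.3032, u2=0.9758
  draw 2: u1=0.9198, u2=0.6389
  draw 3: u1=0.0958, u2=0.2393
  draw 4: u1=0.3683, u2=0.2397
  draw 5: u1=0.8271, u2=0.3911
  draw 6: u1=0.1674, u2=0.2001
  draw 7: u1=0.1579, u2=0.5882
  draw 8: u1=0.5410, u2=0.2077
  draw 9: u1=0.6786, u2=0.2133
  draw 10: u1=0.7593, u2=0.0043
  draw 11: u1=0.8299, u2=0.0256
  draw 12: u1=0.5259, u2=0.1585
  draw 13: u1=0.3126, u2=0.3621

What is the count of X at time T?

X at T = 20

t=0.000: X=6 Z=2 A=5 M=6 C=4
Draw 1: a1=3.580, a2=1.620, a3=3.420, a0=8.620; τ=−ln(0.3032)/8.620=0.138 → t=0.138; u2·a0=0.9758·8.620=8.411; a1+a2=5.200 < 8.411 ≤ a1+…+a3=8.620 → R3 fires; X=6 Z=4 A=4 M=5 C=4
Draw 2: a1=5.728, a2=1.350, a3=2.280, a0=9.358; τ=−ln(0.9198)/9.358=0.009 → t=0.147; u2·a0=0.6389·9.358=5.979; a1=5.728 < 5.979 ≤ a1+a2=7.078 → R2 fires; X=6 Z=5 A=6 M=4 C=4
Draw 3: a1=10.740, a2=1.080, a3=2.736, a0=14.556; τ=−ln(0.0958)/14.556=0.161 → t=0.309; u2·a0=0.2393·14.556=3.483 ≤ a1=10.740 → R1 fires; X=8 Z=4 A=5 M=4 C=4
Draw 4: a1=7.160, a2=1.080, a3=2.280, a0=10.520; τ=−ln(0.3683)/10.520=0.095 → t=0.403; u2·a0=0.2397·10.520=2.522 ≤ a1=7.160 → R1 fires; X=10 Z=3 A=4 M=4 C=4
Draw 5: a1=4.296, a2=1.080, a3=1.824, a0=7.200; τ=−ln(0.8271)/7.200=0.026 → t=0.430; u2·a0=0.3911·7.200=2.816 ≤ a1=4.296 → R1 fires; X=12 Z=2 A=3 M=4 C=4
Draw 6: a1=2.148, a2=1.080, a3=1.368, a0=4.596; τ=−ln(0.1674)/4.596=0.389 → t=0.819; u2·a0=0.2001·4.596=0.920 ≤ a1=2.148 → R1 fires; X=14 Z=1 A=2 M=4 C=4
Draw 7: a1=0.716, a2=1.080, a3=0.912, a0=2.708; τ=−ln(0.1579)/2.708=0.682 → t=1.500; u2·a0=0.5882·2.708=1.593; a1=0.716 < 1.593 ≤ a1+a2=1.796 → R2 fires; X=14 Z=2 A=4 M=3 C=4
Draw 8: a1=2.864, a2=0.810, a3=1.368, a0=5.042; τ=−ln(0.5410)/5.042=0.122 → t=1.622; u2·a0=0.2077·5.042=1.047 ≤ a1=2.864 → R1 fires; X=16 Z=1 A=3 M=3 C=4
Draw 9: a1=1.074, a2=0.810, a3=1.026, a0=2.910; τ=−ln(0.6786)/2.910=0.133 → t=1.755; u2·a0=0.2133·2.910=0.621 ≤ a1=1.074 → R1 fires; X=18 Z=0 A=2 M=3 C=4
Draw 10: a1=0.000, a2=0.810, a3=0.684, a0=1.494; τ=−ln(0.7593)/1.494=0.184 → t=1.940; u2·a0=0.0043·1.494=0.006; a1=0.000 < 0.006 ≤ a1+a2=0.810 → R2 fires; X=18 Z=1 A=4 M=2 C=4
Draw 11: a1=1.432, a2=0.540, a3=0.912, a0=2.884; τ=−ln(0.8299)/2.884=0.065 → t=2.004; u2·a0=0.0256·2.884=0.074 ≤ a1=1.432 → R1 fires; X=20 Z=0 A=3 M=2 C=4
Draw 12: a1=0.000, a2=0.540, a3=0.684, a0=1.224; τ=−ln(0.5259)/1.224=0.525 → t=2.529; u2·a0=0.1585·1.224=0.194; a1=0.000 < 0.194 ≤ a1+a2=0.540 → R2 fires; X=20 Z=1 A=5 M=1 C=4
Draw 13: a1=1.790, a2=0.270, a3=0.570, a0=2.630; τ=−ln(0.3126)/2.630=0.442 → t=2.972 > T=2.76: stop.
Read off X at T=2.76: 20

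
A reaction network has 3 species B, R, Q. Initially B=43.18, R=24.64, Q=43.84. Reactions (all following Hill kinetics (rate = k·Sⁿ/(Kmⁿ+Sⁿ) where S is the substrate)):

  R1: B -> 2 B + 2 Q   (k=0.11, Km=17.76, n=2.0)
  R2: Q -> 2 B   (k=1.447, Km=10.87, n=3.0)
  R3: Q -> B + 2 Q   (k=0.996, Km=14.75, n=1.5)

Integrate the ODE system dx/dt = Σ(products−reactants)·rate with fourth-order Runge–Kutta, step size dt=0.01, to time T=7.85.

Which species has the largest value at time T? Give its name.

RK4 with dt=0.01: 785 steps to T=7.85. Trajectory (selected grid times):
t=0.00: B=43.18 R=24.64 Q=43.84
t=0.87: B=46.47 R=24.64 Q=43.49
t=1.74: B=49.75 R=24.64 Q=43.14
t=2.62: B=53.07 R=24.64 Q=42.79
t=3.49: B=56.36 R=24.64 Q=42.45
t=4.36: B=59.64 R=24.64 Q=42.10
t=5.23: B=62.92 R=24.64 Q=41.76
t=6.11: B=66.23 R=24.64 Q=41.41
t=6.98: B=69.51 R=24.64 Q=41.07
t=7.85: B=72.78 R=24.64 Q=40.72
At T=7.85: B=72.78 R=24.64 Q=40.72; the largest is B.

Dominant species at T: B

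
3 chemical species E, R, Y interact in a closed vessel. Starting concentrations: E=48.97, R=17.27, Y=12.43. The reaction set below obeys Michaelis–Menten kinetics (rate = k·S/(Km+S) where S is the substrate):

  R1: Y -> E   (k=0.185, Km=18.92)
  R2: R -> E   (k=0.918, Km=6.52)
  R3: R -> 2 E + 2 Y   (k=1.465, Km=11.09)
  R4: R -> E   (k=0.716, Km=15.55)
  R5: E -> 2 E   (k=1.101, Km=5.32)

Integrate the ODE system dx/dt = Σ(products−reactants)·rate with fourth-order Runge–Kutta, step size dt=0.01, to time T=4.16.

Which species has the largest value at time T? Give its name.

Dominant species at T: E

RK4 with dt=0.01: 416 steps to T=4.16. Trajectory (selected grid times):
t=0.00: E=48.97 R=17.27 Y=12.43
t=0.46: E=50.75 R=16.39 Y=13.21
t=0.92: E=52.51 R=15.52 Y=13.97
t=1.39: E=54.27 R=14.66 Y=14.72
t=1.85: E=55.98 R=13.83 Y=15.44
t=2.31: E=57.66 R=13.03 Y=16.14
t=2.77: E=59.30 R=12.24 Y=16.82
t=3.24: E=60.96 R=11.46 Y=17.49
t=3.70: E=62.54 R=10.72 Y=18.12
t=4.16: E=64.09 R=10.01 Y=18.73
At T=4.16: E=64.09 R=10.01 Y=18.73; the largest is E.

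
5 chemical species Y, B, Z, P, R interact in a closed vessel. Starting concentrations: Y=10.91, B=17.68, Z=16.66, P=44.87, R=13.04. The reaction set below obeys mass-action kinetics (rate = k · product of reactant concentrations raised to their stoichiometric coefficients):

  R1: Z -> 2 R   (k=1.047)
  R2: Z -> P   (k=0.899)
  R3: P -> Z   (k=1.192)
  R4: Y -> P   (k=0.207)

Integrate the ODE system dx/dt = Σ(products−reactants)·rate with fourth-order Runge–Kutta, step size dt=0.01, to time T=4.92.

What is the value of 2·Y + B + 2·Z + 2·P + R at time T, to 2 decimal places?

Value at T = 175.60

Check how each reaction changes W = 2·Y + B + 2·Z + 2·P + R (weight of products minus weight of reactants):
R1: Z -> 2 R: (1·2) − (2·1) = 2 − 2 = 0
R2: Z -> P: (2·1) − (2·1) = 2 − 2 = 0
R3: P -> Z: (2·1) − (2·1) = 2 − 2 = 0
R4: Y -> P: (2·1) − (2·1) = 2 − 2 = 0
Every reaction leaves W unchanged, so W is conserved and no simulation is needed: W(T) = W(0) = 2·10.91 + 17.68 + 2·16.66 + 2·44.87 + 13.04 = 175.60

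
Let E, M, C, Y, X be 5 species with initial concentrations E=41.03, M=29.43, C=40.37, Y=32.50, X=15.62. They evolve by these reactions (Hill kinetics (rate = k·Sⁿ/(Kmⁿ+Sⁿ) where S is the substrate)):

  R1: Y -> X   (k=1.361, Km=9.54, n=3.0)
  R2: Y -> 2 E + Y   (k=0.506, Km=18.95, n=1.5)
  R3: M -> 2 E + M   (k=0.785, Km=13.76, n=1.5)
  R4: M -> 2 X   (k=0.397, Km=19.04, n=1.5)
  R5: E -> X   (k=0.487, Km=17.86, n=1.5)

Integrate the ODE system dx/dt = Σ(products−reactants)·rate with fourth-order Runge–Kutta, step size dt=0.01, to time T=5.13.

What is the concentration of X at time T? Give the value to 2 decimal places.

X at T = 27.00

RK4 with dt=0.01: 513 steps to T=5.13. Trajectory (selected grid times):
t=0.00: E=41.03 M=29.43 C=40.37 Y=32.50 X=15.62
t=0.57: E=41.89 M=29.28 C=40.37 Y=31.74 X=16.89
t=1.14: E=42.74 M=29.13 C=40.37 Y=30.99 X=18.16
t=1.71: E=43.58 M=28.99 C=40.37 Y=30.24 X=19.43
t=2.28: E=44.42 M=28.84 C=40.37 Y=29.49 X=20.69
t=2.85: E=45.25 M=28.69 C=40.37 Y=28.74 X=21.96
t=3.42: E=46.07 M=28.54 C=40.37 Y=27.99 X=23.22
t=3.99: E=46.88 M=28.40 C=40.37 Y=27.24 X=24.48
t=4.56: E=47.69 M=28.25 C=40.37 Y=26.50 X=25.74
t=5.13: E=48.49 M=28.11 C=40.37 Y=25.76 X=27.00
Read off X at T=5.13: 27.00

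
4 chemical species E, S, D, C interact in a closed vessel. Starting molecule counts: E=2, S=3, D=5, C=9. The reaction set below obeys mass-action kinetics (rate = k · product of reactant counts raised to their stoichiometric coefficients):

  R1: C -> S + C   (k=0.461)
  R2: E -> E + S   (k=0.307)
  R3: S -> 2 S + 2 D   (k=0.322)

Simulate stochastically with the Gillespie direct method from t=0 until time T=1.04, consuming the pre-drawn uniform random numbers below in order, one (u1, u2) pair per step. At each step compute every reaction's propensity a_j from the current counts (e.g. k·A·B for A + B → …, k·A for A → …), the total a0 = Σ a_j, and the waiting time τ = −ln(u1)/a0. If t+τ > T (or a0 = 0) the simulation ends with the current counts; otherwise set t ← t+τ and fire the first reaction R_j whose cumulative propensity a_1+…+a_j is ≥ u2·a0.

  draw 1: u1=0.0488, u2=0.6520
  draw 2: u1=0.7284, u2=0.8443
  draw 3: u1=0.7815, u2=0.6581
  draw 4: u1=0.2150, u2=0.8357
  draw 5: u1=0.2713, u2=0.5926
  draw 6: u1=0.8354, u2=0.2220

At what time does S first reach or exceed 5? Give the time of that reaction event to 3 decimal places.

t=0.000: E=2 S=3 D=5 C=9
Draw 1: a1=4.149, a2=0.614, a3=0.966, a0=5.729; τ=−ln(0.0488)/5.729=0.527 → t=0.527; u2·a0=0.6520·5.729=3.735 ≤ a1=4.149 → R1 fires; E=2 S=4 D=5 C=9
Draw 2: a1=4.149, a2=0.614, a3=1.288, a0=6.051; τ=−ln(0.7284)/6.051=0.052 → t=0.580; u2·a0=0.8443·6.051=5.109; a1+a2=4.763 < 5.109 ≤ a1+…+a3=6.051 → R3 fires; E=2 S=5 D=7 C=9
Draw 3: a1=4.149, a2=0.614, a3=1.610, a0=6.373; τ=−ln(0.7815)/6.373=0.039 → t=0.618; u2·a0=0.6581·6.373=4.194; a1=4.149 < 4.194 ≤ a1+a2=4.763 → R2 fires; E=2 S=6 D=7 C=9
Draw 4: a1=4.149, a2=0.614, a3=1.932, a0=6.695; τ=−ln(0.2150)/6.695=0.230 → t=0.848; u2·a0=0.8357·6.695=5.595; a1+a2=4.763 < 5.595 ≤ a1+…+a3=6.695 → R3 fires; E=2 S=7 D=9 C=9
Draw 5: a1=4.149, a2=0.614, a3=2.254, a0=7.017; τ=−ln(0.2713)/7.017=0.186 → t=1.034; u2·a0=0.5926·7.017=4.158; a1=4.149 < 4.158 ≤ a1+a2=4.763 → R2 fires; E=2 S=8 D=9 C=9
Draw 6: a1=4.149, a2=0.614, a3=2.576, a0=7.339; τ=−ln(0.8354)/7.339=0.025 → t=1.058 > T=1.04: stop.
S first becomes ≥ 5 when it reaches 5 at the event at t=0.580.

Threshold first reached at t = 0.580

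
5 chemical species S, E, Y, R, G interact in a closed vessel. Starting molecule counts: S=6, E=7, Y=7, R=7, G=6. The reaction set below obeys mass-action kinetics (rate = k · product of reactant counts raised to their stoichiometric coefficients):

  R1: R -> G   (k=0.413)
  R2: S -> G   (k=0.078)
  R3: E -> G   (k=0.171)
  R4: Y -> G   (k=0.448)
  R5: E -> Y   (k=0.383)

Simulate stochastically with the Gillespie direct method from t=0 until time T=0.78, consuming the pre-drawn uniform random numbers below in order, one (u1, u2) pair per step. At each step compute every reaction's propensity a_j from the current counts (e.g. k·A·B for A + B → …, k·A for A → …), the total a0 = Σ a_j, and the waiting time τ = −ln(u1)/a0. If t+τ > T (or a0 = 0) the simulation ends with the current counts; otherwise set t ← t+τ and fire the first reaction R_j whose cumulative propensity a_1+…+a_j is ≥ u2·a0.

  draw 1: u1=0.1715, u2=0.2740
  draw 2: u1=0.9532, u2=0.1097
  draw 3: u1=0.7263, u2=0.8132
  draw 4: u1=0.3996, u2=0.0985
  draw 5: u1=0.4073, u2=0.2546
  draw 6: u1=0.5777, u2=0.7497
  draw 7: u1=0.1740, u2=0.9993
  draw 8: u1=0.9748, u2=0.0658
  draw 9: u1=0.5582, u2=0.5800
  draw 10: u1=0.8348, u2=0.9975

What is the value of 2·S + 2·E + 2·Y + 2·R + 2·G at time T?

Value at T = 66

Check how each reaction changes W = 2·S + 2·E + 2·Y + 2·R + 2·G (weight of products minus weight of reactants):
R1: R -> G: (2·1) − (2·1) = 2 − 2 = 0
R2: S -> G: (2·1) − (2·1) = 2 − 2 = 0
R3: E -> G: (2·1) − (2·1) = 2 − 2 = 0
R4: Y -> G: (2·1) − (2·1) = 2 − 2 = 0
R5: E -> Y: (2·1) − (2·1) = 2 − 2 = 0
Every reaction leaves W unchanged, so W is conserved and no simulation is needed: W(T) = W(0) = 2·6 + 2·7 + 2·7 + 2·7 + 2·6 = 66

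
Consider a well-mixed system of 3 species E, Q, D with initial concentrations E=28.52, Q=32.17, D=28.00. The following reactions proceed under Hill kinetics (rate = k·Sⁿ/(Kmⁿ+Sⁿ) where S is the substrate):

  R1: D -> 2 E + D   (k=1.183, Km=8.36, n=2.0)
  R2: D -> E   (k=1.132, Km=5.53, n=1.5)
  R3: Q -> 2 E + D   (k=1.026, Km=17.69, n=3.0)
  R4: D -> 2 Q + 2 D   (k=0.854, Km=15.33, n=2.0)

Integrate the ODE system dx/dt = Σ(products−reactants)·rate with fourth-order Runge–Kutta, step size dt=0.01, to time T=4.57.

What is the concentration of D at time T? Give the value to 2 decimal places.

D at T = 30.35

RK4 with dt=0.01: 457 steps to T=4.57. Trajectory (selected grid times):
t=0.00: E=28.52 Q=32.17 D=28.00
t=0.51: E=31.06 Q=32.39 D=28.25
t=1.02: E=33.60 Q=32.62 D=28.51
t=1.52: E=36.10 Q=32.84 D=28.76
t=2.03: E=38.65 Q=33.06 D=29.02
t=2.54: E=41.21 Q=33.29 D=29.29
t=3.05: E=43.77 Q=33.52 D=29.55
t=3.55: E=46.29 Q=33.75 D=29.81
t=4.06: E=48.86 Q=33.98 D=30.08
t=4.57: E=51.43 Q=34.21 D=30.35
Read off D at T=4.57: 30.35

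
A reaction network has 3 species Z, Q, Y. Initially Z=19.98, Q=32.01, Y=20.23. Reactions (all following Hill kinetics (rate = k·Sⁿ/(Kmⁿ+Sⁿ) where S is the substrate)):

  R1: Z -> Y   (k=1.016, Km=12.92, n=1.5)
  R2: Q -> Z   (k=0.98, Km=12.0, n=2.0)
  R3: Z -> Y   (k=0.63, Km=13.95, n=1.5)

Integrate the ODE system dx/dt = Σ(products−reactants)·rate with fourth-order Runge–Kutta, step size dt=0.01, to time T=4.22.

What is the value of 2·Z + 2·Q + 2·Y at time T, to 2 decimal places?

Check how each reaction changes W = 2·Z + 2·Q + 2·Y (weight of products minus weight of reactants):
R1: Z -> Y: (2·1) − (2·1) = 2 − 2 = 0
R2: Q -> Z: (2·1) − (2·1) = 2 − 2 = 0
R3: Z -> Y: (2·1) − (2·1) = 2 − 2 = 0
Every reaction leaves W unchanged, so W is conserved and no simulation is needed: W(T) = W(0) = 2·19.98 + 2·32.01 + 2·20.23 = 144.44

Value at T = 144.44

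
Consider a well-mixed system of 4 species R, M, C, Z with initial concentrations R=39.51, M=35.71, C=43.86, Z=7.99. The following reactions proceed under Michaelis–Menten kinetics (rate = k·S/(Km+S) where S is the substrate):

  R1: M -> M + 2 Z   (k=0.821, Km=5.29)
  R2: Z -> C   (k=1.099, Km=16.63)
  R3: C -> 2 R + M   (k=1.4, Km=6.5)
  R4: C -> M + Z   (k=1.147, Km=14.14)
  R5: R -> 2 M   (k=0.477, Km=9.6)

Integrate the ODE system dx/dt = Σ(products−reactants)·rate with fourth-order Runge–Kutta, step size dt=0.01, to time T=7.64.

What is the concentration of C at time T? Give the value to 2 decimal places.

C at T = 32.28

RK4 with dt=0.01: 764 steps to T=7.64. Trajectory (selected grid times):
t=0.00: R=39.51 M=35.71 C=43.86 Z=7.99
t=0.85: R=41.25 M=38.13 C=42.41 Z=9.62
t=1.70: R=42.98 M=40.55 C=41.02 Z=11.22
t=2.55: R=44.70 M=42.96 C=39.66 Z=12.79
t=3.40: R=46.40 M=45.37 C=38.35 Z=14.33
t=4.24: R=48.08 M=47.74 C=37.08 Z=15.83
t=5.09: R=49.76 M=50.13 C=35.83 Z=17.33
t=5.94: R=51.42 M=52.51 C=34.62 Z=18.80
t=6.79: R=53.08 M=54.88 C=33.44 Z=20.26
t=7.64: R=54.72 M=57.25 C=32.28 Z=21.69
Read off C at T=7.64: 32.28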